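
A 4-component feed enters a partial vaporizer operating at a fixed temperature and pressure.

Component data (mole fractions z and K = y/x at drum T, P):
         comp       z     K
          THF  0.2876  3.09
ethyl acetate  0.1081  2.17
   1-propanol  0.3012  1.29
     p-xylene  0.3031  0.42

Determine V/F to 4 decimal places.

V/F = 0.8553

Rachford–Rice: g(V/F) = Σ zᵢ(Kᵢ−1)/(1+V/F(Kᵢ−1)) = 0.
g(0) = ΣzᵢKᵢ − 1 = 0.6391 and g(1) = 1 − Σzᵢ/Kᵢ = -0.0980, so a root lies in (0, 1).
Newton–Raphson from V/F = 0.48:
  V/F = 0.4800: g = 0.21411, g' = -0.5891 → V/F = 0.8435
  V/F = 0.8435: g = 0.00723, g' = -0.6092 → V/F = 0.8553
Converged at V/F = 0.8553.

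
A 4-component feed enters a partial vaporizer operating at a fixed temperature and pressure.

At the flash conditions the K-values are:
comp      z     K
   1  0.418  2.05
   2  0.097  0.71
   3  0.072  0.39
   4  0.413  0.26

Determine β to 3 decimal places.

β = 0.087

Rachford–Rice: g(β) = Σ zᵢ(Kᵢ−1)/(1+β(Kᵢ−1)) = 0.
g(0) = ΣzᵢKᵢ − 1 = 0.061 and g(1) = 1 − Σzᵢ/Kᵢ = -1.114, so a root lies in (0, 1).
Newton iteration, β⁰ = 0.5:
  β = 0.500: g = -0.2934, g' = -0.835 → β = 0.148
  β = 0.148: g = -0.0413, g' = -0.672 → β = 0.087
Converged at β = 0.087.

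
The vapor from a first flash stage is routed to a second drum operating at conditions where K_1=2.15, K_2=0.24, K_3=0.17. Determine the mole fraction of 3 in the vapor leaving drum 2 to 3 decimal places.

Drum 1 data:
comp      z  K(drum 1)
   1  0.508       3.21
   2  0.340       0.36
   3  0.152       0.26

Drum 1:
Iterate (Newton) starting at ψ₁ = 0.39:
  ψ₁ = 0.390: g = 0.1549, g' = -1.127 → ψ₁ = 0.527
  ψ₁ = 0.527: g = 0.0055, g' = -1.070 → ψ₁ = 0.533
Converged at ψ₁ = 0.533.
Drum-1 compositions:
  1: x = 0.233, y = 0.749
  2: x = 0.516, y = 0.186
  3: x = 0.251, y = 0.065
Drum-2 feed = drum-1 vapor: z₂ = (0.7491, 0.1857, 0.0652).
Drum 2:
Rachford–Rice: g(ψ₂) = Σ zᵢ(Kᵢ−1)/(1+ψ₂(Kᵢ−1)) = 0.
Feasibility: ΣzᵢKᵢ = 1.666, Σzᵢ/Kᵢ = 1.506 — both > 1, two phases present.
Iterate (Newton) starting at ψ₂ = 0.66:
  ψ₂ = 0.660: g = 0.0869, g' = -0.972 → ψ₂ = 0.749
  ψ₂ = 0.749: g = -0.0084, g' = -1.179 → ψ₂ = 0.742
Converged at ψ₂ = 0.742.
  1: x = 0.404, y = 0.869
  2: x = 0.426, y = 0.102
  3: x = 0.170, y = 0.029

y_3 (drum 2) = 0.029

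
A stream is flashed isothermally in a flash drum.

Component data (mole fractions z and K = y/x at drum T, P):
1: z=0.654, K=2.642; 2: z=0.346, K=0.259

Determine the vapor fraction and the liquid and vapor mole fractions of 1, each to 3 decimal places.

Material balance + equilibrium reduce to Σ zᵢ(Kᵢ−1)/(1+ψ(Kᵢ−1)) = 0.
g(0) = ΣzᵢKᵢ − 1 = 0.817 and g(1) = 1 − Σzᵢ/Kᵢ = -0.583, so a root lies in (0, 1).
Iterate (Newton) starting at ψ = 0.7:
  ψ = 0.700: g = -0.0331, g' = -1.202 → ψ = 0.672
Converged at ψ = 0.672.
Compositions from xᵢ = zᵢ/(1+ψ(Kᵢ−1)), yᵢ = Kᵢxᵢ:
  1: x = 0.311, y = 0.822
  2: x = 0.689, y = 0.178

ψ = 0.672, x_1 = 0.311, y_1 = 0.822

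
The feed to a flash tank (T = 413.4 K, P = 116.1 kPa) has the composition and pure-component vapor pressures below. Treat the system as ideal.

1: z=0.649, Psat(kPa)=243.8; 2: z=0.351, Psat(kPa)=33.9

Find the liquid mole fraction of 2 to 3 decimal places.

x_2 = 0.608

Raoult's law: Kᵢ = Pᵢˢᵃᵗ/P = Pᵢˢᵃᵗ/116.1.
  K_1 = 243.8/116.1 = 2.09991, K_2 = 33.9/116.1 = 0.29199
Newton iteration, V/F⁰ = 0.69:
  V/F = 0.690: g = -0.0800, g' = -0.926 → V/F = 0.604
  V/F = 0.604: g = -0.0050, g' = -0.820 → V/F = 0.598
Converged at V/F = 0.598.
Compositions from xᵢ = zᵢ/(1+V/F(Kᵢ−1)), yᵢ = Kᵢxᵢ:
  1: x = 0.392, y = 0.822
  2: x = 0.608, y = 0.178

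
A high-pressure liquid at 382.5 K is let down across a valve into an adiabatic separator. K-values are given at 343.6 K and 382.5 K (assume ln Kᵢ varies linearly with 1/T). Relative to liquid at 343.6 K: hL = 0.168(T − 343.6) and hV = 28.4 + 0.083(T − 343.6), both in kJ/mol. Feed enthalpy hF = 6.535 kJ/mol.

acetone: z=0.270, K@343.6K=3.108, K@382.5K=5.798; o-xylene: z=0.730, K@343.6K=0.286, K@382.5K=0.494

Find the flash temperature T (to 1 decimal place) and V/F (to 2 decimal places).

Adiabatic flash: solve Rachford–Rice at each trial T, then check hF = ψ·hV(T) + (1−ψ)·hL(T).
  T = 343.6 K: K = (3.108, 0.286), RR gives ψ = 0.032, H_out = 0.905 kJ/mol
  T = 382.5 K: K = (5.798, 0.494), RR gives ψ = 0.381, H_out = 16.107 kJ/mol
  T = 363.1 K: K = (4.320, 0.382), RR gives ψ = 0.217, H_out = 9.074 kJ/mol
  T = 353.4 K: K = (3.684, 0.332), RR gives ψ = 0.132, H_out = 5.290 kJ/mol
  T = 358.2 K: K = (3.990, 0.356), RR gives ψ = 0.175, H_out = 7.210 kJ/mol
  T = 355.8 K: K = (3.835, 0.344), RR gives ψ = 0.154, H_out = 6.264 kJ/mol
Linear interpolation between T = 355.8 (H_out = 6.264) and T = 358.2 (H_out = 7.210) on hF = 6.535 gives T ≈ 356.5 K, at which ψ = 0.16.

T = 356.5 K, V/F = 0.16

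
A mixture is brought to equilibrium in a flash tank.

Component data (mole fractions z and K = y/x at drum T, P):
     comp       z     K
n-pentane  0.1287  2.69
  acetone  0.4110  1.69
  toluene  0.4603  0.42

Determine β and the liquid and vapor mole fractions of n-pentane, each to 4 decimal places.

β = 0.4086, x_n-pentane = 0.0761, y_n-pentane = 0.2048

Material balance + equilibrium reduce to Σ zᵢ(Kᵢ−1)/(1+β(Kᵢ−1)) = 0.
Check two-phase: ΣzᵢKᵢ = 1.2341 > 1 and Σzᵢ/Kᵢ = 1.3870 > 1, so g(0) = 0.2341 > 0 and g(1) = -0.3870 < 0.
Newton–Raphson from β = 0.54:
  β = 0.5400: g = -0.06839, g' = -0.5326 → β = 0.4116
  β = 0.4116: g = -0.00155, g' = -0.5137 → β = 0.4086
Converged at β = 0.4086.
Compositions from xᵢ = zᵢ/(1+β(Kᵢ−1)), yᵢ = Kᵢxᵢ:
  n-pentane: x = 0.0761, y = 0.2048
  acetone: x = 0.3206, y = 0.5418
  toluene: x = 0.6033, y = 0.2534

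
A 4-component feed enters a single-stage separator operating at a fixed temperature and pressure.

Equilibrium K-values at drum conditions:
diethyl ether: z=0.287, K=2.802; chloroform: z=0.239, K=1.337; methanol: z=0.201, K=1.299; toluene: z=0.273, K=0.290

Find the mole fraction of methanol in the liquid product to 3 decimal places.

Let ψ = V/F and solve Σ zᵢ(Kᵢ−1)/(1+ψ(Kᵢ−1)) = 0.
Check two-phase: ΣzᵢKᵢ = 1.464 > 1 and Σzᵢ/Kᵢ = 1.377 > 1, so g(0) = 0.464 > 0 and g(1) = -0.377 < 0.
Newton–Raphson from ψ = 0.5:
  ψ = 0.500: g = 0.0928, g' = -0.622 → ψ = 0.649
  ψ = 0.649: g = -0.0047, g' = -0.702 → ψ = 0.642
Converged at ψ = 0.642.
Compositions from xᵢ = zᵢ/(1+ψ(Kᵢ−1)), yᵢ = Kᵢxᵢ:
  diethyl ether: x = 0.133, y = 0.373
  chloroform: x = 0.196, y = 0.263
  methanol: x = 0.169, y = 0.219
  toluene: x = 0.502, y = 0.146

x_methanol = 0.169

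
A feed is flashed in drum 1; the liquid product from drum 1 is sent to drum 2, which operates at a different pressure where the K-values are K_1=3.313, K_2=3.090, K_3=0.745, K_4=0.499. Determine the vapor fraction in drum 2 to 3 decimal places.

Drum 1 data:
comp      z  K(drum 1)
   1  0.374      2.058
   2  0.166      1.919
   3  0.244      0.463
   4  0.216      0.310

V/F (drum 2) = 0.687

Drum 1:
Material balance + equilibrium reduce to Σ zᵢ(Kᵢ−1)/(1+ψ₁(Kᵢ−1)) = 0.
g(0) = ΣzᵢKᵢ − 1 = 0.268 and g(1) = 1 − Σzᵢ/Kᵢ = -0.492, so a root lies in (0, 1).
Iterate (Newton) starting at ψ₁ = 0.5:
  ψ₁ = 0.500: g = -0.0433, g' = -0.616 → ψ₁ = 0.430
  ψ₁ = 0.430: g = -0.0008, g' = -0.597 → ψ₁ = 0.428
Converged at ψ₁ = 0.428.
Drum-1 compositions:
  1: x = 0.257, y = 0.530
  2: x = 0.119, y = 0.229
  3: x = 0.317, y = 0.147
  4: x = 0.307, y = 0.095
Drum-2 feed = drum-1 liquid: z₂ = (0.2574, 0.1191, 0.3169, 0.3066).
Drum 2:
Let ψ₂ = V/F and solve Σ zᵢ(Kᵢ−1)/(1+ψ₂(Kᵢ−1)) = 0.
Feasibility: ΣzᵢKᵢ = 1.610, Σzᵢ/Kᵢ = 1.156 — both > 1, two phases present.
Newton iteration, ψ₂⁰ = 0.5:
  ψ₂ = 0.500: g = 0.1002, g' = -0.585 → ψ₂ = 0.671
  ψ₂ = 0.671: g = 0.0078, g' = -0.506 → ψ₂ = 0.687
Converged at ψ₂ = 0.687.
  1: x = 0.099, y = 0.329
  2: x = 0.049, y = 0.151
  3: x = 0.384, y = 0.286
  4: x = 0.467, y = 0.233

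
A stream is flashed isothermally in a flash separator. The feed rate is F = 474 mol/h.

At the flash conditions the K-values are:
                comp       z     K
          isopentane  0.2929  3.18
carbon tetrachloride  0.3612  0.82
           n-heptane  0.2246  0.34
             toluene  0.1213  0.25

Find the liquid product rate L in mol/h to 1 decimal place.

Newton iteration, V/F⁰ = 0.32:
  V/F = 0.3200: g = -0.00049, g' = -0.7716 → V/F = 0.3194
Converged at V/F = 0.3194.
Then V = V/F·F = 0.3194·474 = 151.4 mol/h and L = F − V = 322.6 mol/h.

L = 322.6 mol/h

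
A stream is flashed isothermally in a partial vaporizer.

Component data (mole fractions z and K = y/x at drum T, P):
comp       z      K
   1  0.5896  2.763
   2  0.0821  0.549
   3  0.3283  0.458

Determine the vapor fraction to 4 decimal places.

Let ψ = V/F and solve Σ zᵢ(Kᵢ−1)/(1+ψ(Kᵢ−1)) = 0.
Check two-phase: ΣzᵢKᵢ = 1.8245 > 1 and Σzᵢ/Kᵢ = 1.0797 > 1, so g(0) = 0.8245 > 0 and g(1) = -0.0797 < 0.
Newton–Raphson from ψ = 0.46:
  ψ = 0.4600: g = 0.29022, g' = -0.7565 → ψ = 0.8436
  ψ = 0.8436: g = 0.03029, g' = -0.6671 → ψ = 0.8890
  ψ = 0.8890: g = -0.00035, g' = -0.6838 → ψ = 0.8885
Converged at ψ = 0.8885.

ψ = 0.8885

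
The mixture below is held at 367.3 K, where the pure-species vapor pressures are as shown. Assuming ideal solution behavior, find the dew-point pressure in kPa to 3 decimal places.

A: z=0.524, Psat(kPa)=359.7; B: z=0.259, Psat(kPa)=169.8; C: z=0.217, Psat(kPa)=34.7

Pdew = 108.276 kPa

At the dew point ψ → 1, so Σzᵢ/Kᵢ = 1 with Kᵢ = Pᵢˢᵃᵗ/P ⇒ 1/P = Σzᵢ/Pᵢˢᵃᵗ.
1/P = 0.524/359.7 + 0.259/169.8 + 0.217/34.7 = 0.009236 ⇒ P = 108.276 kPa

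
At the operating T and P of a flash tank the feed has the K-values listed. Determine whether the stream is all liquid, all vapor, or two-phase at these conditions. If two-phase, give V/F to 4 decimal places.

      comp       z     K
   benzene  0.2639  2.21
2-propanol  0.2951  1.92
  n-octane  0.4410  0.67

ΣzᵢKᵢ = 1.4453; Σzᵢ/Kᵢ = 0.9313.
Since Σzᵢ/Kᵢ < 1 the mixture is above its dew point — single vapor phase.

all vapor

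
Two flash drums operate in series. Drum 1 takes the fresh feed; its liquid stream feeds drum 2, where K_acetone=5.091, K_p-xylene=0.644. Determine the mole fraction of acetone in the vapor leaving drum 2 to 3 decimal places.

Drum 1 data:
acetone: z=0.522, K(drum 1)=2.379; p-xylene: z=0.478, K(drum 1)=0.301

Drum 1:
Material balance + equilibrium reduce to Σ zᵢ(Kᵢ−1)/(1+ψ₁(Kᵢ−1)) = 0.
g(0) = ΣzᵢKᵢ − 1 = 0.386 and g(1) = 1 − Σzᵢ/Kᵢ = -0.807, so a root lies in (0, 1).
Iterate (Newton) starting at ψ₁ = 0.32:
  ψ₁ = 0.320: g = 0.0691, g' = -0.865 → ψ₁ = 0.400
Converged at ψ₁ = 0.400.
Drum-1 compositions:
  acetone: x = 0.336, y = 0.800
  p-xylene: x = 0.664, y = 0.200
Drum-2 feed = drum-1 liquid: z₂ = (0.3364, 0.6636).
Drum 2:
Material balance + equilibrium reduce to Σ zᵢ(Kᵢ−1)/(1+ψ₂(Kᵢ−1)) = 0.
Feasibility: ΣzᵢKᵢ = 2.140, Σzᵢ/Kᵢ = 1.097 — both > 1, two phases present.
Iterate (Newton) starting at ψ₂ = 0.5:
  ψ₂ = 0.500: g = 0.1645, g' = -0.731 → ψ₂ = 0.725
  ψ₂ = 0.725: g = 0.0286, g' = -0.511 → ψ₂ = 0.781
  ψ₂ = 0.781: g = 0.0009, g' = -0.481 → ψ₂ = 0.783
Converged at ψ₂ = 0.783.
  acetone: x = 0.080, y = 0.408
  p-xylene: x = 0.920, y = 0.592

y_acetone (drum 2) = 0.408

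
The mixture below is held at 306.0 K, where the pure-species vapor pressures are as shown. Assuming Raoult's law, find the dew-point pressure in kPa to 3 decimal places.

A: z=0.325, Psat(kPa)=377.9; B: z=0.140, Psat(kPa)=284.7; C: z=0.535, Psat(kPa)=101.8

At the dew point ψ → 1, so Σzᵢ/Kᵢ = 1 with Kᵢ = Pᵢˢᵃᵗ/P ⇒ 1/P = Σzᵢ/Pᵢˢᵃᵗ.
1/P = 0.325/377.9 + 0.140/284.7 + 0.535/101.8 = 0.006607 ⇒ P = 151.351 kPa

Pdew = 151.351 kPa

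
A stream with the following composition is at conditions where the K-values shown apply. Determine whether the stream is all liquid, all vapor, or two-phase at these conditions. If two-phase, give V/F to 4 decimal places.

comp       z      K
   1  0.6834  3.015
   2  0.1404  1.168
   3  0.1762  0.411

all vapor

ΣzᵢKᵢ = 2.2969; Σzᵢ/Kᵢ = 0.7756.
Since Σzᵢ/Kᵢ < 1 the mixture is above its dew point — single vapor phase.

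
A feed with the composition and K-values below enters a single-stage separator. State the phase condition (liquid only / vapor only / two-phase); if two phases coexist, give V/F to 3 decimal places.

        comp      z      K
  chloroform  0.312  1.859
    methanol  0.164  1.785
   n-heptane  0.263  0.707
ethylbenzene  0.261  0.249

ΣzᵢKᵢ = 1.124; Σzᵢ/Kᵢ = 1.680.
Both exceed 1, so a two-phase solution exists.
Rachford–Rice: g(ψ) = Σ zᵢ(Kᵢ−1)/(1+ψ(Kᵢ−1)) = 0.
Newton iteration, ψ⁰ = 0.5:
  ψ = 0.500: g = -0.1242, g' = -0.573 → ψ = 0.283
  ψ = 0.283: g = -0.0121, g' = -0.481 → ψ = 0.258
Converged at ψ = 0.258.

two-phase, V/F = 0.258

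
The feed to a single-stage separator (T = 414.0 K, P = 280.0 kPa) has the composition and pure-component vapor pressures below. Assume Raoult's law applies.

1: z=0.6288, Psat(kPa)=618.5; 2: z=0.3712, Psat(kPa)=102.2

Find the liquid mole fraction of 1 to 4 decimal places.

Raoult's law: Kᵢ = Pᵢˢᵃᵗ/P = Pᵢˢᵃᵗ/280.0.
  K_1 = 618.5/280.0 = 2.208929, K_2 = 102.2/280.0 = 0.365000
Let ψ = V/F and solve Σ zᵢ(Kᵢ−1)/(1+ψ(Kᵢ−1)) = 0.
g(0) = ΣzᵢKᵢ − 1 = 0.5245 and g(1) = 1 − Σzᵢ/Kᵢ = -0.3016, so a root lies in (0, 1).
Binary case is linear: z₁(K₁−1)(1+ψ(K₂−1)) + z₂(K₂−1)(1+ψ(K₁−1)) = 0
⇒ ψ = [z₁(K₁−1)+z₂(K₂−1)] / [−(K₁−1)(K₂−1)] = 0.52446/0.76767 = 0.6832
Compositions from xᵢ = zᵢ/(1+ψ(Kᵢ−1)), yᵢ = Kᵢxᵢ:
  1: x = 0.3444, y = 0.7607
  2: x = 0.6556, y = 0.2393

x_1 = 0.3444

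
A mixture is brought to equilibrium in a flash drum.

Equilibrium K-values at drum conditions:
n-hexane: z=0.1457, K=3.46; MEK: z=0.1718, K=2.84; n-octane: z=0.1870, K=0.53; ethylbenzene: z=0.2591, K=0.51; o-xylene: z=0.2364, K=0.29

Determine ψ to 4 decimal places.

Rachford–Rice: g(ψ) = Σ zᵢ(Kᵢ−1)/(1+ψ(Kᵢ−1)) = 0.
Feasibility: ΣzᵢKᵢ = 1.2918, Σzᵢ/Kᵢ = 1.7786 — both > 1, two phases present.
Iterate (Newton) starting at ψ = 0.53:
  ψ = 0.5300: g = -0.24203, g' = -0.8083 → ψ = 0.2306
  ψ = 0.2306: g = 0.00824, g' = -0.9471 → ψ = 0.2393
Converged at ψ = 0.2393.

ψ = 0.2393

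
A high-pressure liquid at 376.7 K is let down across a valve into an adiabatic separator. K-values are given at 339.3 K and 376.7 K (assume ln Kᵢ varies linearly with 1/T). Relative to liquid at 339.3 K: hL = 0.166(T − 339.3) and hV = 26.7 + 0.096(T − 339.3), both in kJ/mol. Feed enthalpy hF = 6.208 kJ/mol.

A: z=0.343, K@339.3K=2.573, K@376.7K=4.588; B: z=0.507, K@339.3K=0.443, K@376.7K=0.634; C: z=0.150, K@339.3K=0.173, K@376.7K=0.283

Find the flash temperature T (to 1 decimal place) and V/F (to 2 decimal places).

T = 344.2 K, V/F = 0.20

Adiabatic flash: solve Rachford–Rice at each trial T, then check hF = ψ·hV(T) + (1−ψ)·hL(T).
  T = 339.3 K: K = (2.573, 0.443, 0.173), RR gives ψ = 0.135, H_out = 3.605 kJ/mol
  T = 376.7 K: K = (4.588, 0.634, 0.283), RR gives ψ = 0.555, H_out = 19.571 kJ/mol
  T = 358.0 K: K = (3.488, 0.535, 0.224), RR gives ψ = 0.366, H_out = 12.397 kJ/mol
  T = 348.6 K: K = (3.006, 0.488, 0.197), RR gives ψ = 0.260, H_out = 8.329 kJ/mol
  T = 344.0 K: K = (2.786, 0.465, 0.185), RR gives ψ = 0.202, H_out = 6.108 kJ/mol
  T = 346.3 K: K = (2.895, 0.477, 0.191), RR gives ψ = 0.232, H_out = 7.243 kJ/mol
Linear interpolation between T = 344.0 (H_out = 6.108) and T = 346.3 (H_out = 7.243) on hF = 6.208 gives T ≈ 344.2 K, at which ψ = 0.20.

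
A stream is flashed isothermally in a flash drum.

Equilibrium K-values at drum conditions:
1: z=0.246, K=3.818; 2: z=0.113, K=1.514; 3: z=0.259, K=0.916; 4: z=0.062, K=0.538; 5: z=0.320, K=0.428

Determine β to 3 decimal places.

β = 0.530

Rachford–Rice: g(β) = Σ zᵢ(Kᵢ−1)/(1+β(Kᵢ−1)) = 0.
Check two-phase: ΣzᵢKᵢ = 1.518 > 1 and Σzᵢ/Kᵢ = 1.285 > 1, so g(0) = 0.518 > 0 and g(1) = -0.285 < 0.
Newton–Raphson from β = 0.57:
  β = 0.570: g = -0.0224, g' = -0.562 → β = 0.530
Converged at β = 0.530.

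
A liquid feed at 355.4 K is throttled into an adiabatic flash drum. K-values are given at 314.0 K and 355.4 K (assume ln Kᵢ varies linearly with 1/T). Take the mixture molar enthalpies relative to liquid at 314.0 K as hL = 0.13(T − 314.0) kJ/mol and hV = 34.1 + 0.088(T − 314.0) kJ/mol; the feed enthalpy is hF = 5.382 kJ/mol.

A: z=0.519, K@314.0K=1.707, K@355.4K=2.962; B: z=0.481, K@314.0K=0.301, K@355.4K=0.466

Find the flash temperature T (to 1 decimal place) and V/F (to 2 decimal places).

T = 317.2 K, V/F = 0.15

Adiabatic flash: solve Rachford–Rice at each trial T, then check hF = ψ·hV(T) + (1−ψ)·hL(T).
  T = 314.0 K: K = (1.707, 0.301), RR gives ψ = 0.062, H_out = 2.119 kJ/mol
  T = 355.4 K: K = (2.962, 0.466), RR gives ψ = 0.727, H_out = 28.901 kJ/mol
  T = 334.7 K: K = (2.287, 0.380), RR gives ψ = 0.463, H_out = 18.074 kJ/mol
  T = 324.4 K: K = (1.987, 0.339), RR gives ψ = 0.298, H_out = 11.390 kJ/mol
  T = 319.2 K: K = (1.844, 0.320), RR gives ψ = 0.193, H_out = 7.220 kJ/mol
  T = 316.6 K: K = (1.775, 0.310), RR gives ψ = 0.132, H_out = 4.814 kJ/mol
  T = 317.9 K: K = (1.809, 0.315), RR gives ψ = 0.163, H_out = 6.049 kJ/mol
Linear interpolation between T = 316.6 (H_out = 4.814) and T = 317.9 (H_out = 6.049) on hF = 5.382 gives T ≈ 317.2 K, at which ψ = 0.15.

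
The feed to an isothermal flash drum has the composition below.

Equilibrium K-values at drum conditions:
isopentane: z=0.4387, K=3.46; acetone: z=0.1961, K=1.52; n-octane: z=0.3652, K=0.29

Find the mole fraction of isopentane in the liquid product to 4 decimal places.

x_isopentane = 0.1673

Rachford–Rice: g(β) = Σ zᵢ(Kᵢ−1)/(1+β(Kᵢ−1)) = 0.
g(0) = ΣzᵢKᵢ − 1 = 0.9219 and g(1) = 1 − Σzᵢ/Kᵢ = -0.5151, so a root lies in (0, 1).
Newton–Raphson from β = 0.65:
  β = 0.6500: g = 0.00994, g' = -1.0575 → β = 0.6594
Converged at β = 0.6594.
Compositions from xᵢ = zᵢ/(1+β(Kᵢ−1)), yᵢ = Kᵢxᵢ:
  isopentane: x = 0.1673, y = 0.5789
  acetone: x = 0.1460, y = 0.2220
  n-octane: x = 0.6867, y = 0.1991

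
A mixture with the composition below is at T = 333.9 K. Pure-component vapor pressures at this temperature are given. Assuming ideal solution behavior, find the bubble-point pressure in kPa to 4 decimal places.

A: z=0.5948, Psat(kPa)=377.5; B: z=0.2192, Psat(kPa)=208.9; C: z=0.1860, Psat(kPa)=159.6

At the bubble point ψ → 0, so ΣzᵢKᵢ = 1 with Kᵢ = Pᵢˢᵃᵗ/P ⇒ P = ΣzᵢPᵢˢᵃᵗ.
P = 0.5948·377.5 + 0.2192·208.9 + 0.1860·159.6 = 300.0135 kPa

Pbub = 300.0135 kPa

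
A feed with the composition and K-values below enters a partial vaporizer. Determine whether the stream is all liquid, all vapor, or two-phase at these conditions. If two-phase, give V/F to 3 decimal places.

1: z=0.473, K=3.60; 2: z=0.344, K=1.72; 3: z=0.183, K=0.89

ΣzᵢKᵢ = 2.457; Σzᵢ/Kᵢ = 0.537.
Since Σzᵢ/Kᵢ < 1 the mixture is above its dew point — single vapor phase.

all vapor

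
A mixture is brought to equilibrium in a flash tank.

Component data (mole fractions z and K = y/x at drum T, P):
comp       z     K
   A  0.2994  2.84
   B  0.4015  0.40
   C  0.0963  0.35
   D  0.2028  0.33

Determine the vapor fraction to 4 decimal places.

Material balance + equilibrium reduce to Σ zᵢ(Kᵢ−1)/(1+ψ(Kᵢ−1)) = 0.
Check two-phase: ΣzᵢKᵢ = 1.1115 > 1 and Σzᵢ/Kᵢ = 1.9989 > 1, so g(0) = 0.1115 > 0 and g(1) = -0.9989 < 0.
Iterate (Newton) starting at ψ = 0.5:
  ψ = 0.5000: g = -0.35428, g' = -0.8651 → ψ = 0.0905
  ψ = 0.0905: g = 0.00639, g' = -1.0557 → ψ = 0.0965
  ψ = 0.0965: g = 0.00003, g' = -1.0442 → ψ = 0.0966
Converged at ψ = 0.0966.

ψ = 0.0966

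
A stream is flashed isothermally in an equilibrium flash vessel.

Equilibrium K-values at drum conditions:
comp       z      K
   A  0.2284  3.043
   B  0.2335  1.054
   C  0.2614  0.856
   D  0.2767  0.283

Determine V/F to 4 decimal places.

V/F = 0.3160

Material balance + equilibrium reduce to Σ zᵢ(Kᵢ−1)/(1+V/F(Kᵢ−1)) = 0.
g(0) = ΣzᵢKᵢ − 1 = 0.2432 and g(1) = 1 − Σzᵢ/Kᵢ = -0.5797, so a root lies in (0, 1).
Newton iteration, V/F⁰ = 0.5:
  V/F = 0.5000: g = -0.10672, g' = -0.5859 → V/F = 0.3178
  V/F = 0.3178: g = -0.00109, g' = -0.5957 → V/F = 0.3160
Converged at V/F = 0.3160.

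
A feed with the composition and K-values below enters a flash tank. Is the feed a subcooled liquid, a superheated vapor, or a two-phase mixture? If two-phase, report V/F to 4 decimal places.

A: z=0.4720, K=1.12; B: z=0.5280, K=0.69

subcooled liquid

ΣzᵢKᵢ = 0.8930; Σzᵢ/Kᵢ = 1.1866.
Since ΣzᵢKᵢ < 1 the mixture is below its bubble point — single liquid phase.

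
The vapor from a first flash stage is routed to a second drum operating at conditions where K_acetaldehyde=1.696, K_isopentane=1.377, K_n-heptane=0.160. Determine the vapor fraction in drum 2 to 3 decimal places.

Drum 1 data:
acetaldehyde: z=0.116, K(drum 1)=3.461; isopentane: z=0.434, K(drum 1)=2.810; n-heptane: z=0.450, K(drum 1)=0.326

Drum 1:
Rachford–Rice: g(ψ₁) = Σ zᵢ(Kᵢ−1)/(1+ψ₁(Kᵢ−1)) = 0.
Check two-phase: ΣzᵢKᵢ = 1.768 > 1 and Σzᵢ/Kᵢ = 1.568 > 1, so g(0) = 0.768 > 0 and g(1) = -0.568 < 0.
Newton–Raphson from ψ₁ = 0.58:
  ψ₁ = 0.580: g = 0.0029, g' = -1.009 → ψ₁ = 0.583
Converged at ψ₁ = 0.583.
Drum-1 compositions:
  acetaldehyde: x = 0.048, y = 0.165
  isopentane: x = 0.211, y = 0.593
  n-heptane: x = 0.741, y = 0.242
Drum-2 feed = drum-1 vapor: z₂ = (0.1649, 0.5935, 0.2416).
Drum 2:
Material balance + equilibrium reduce to Σ zᵢ(Kᵢ−1)/(1+ψ₂(Kᵢ−1)) = 0.
g(0) = ΣzᵢKᵢ − 1 = 0.136 and g(1) = 1 − Σzᵢ/Kᵢ = -1.038, so a root lies in (0, 1).
Newton–Raphson from ψ₂ = 0.61:
  ψ₂ = 0.610: g = -0.1538, g' = -0.812 → ψ₂ = 0.421
  ψ₂ = 0.421: g = -0.0320, g' = -0.518 → ψ₂ = 0.359
  ψ₂ = 0.359: g = -0.0017, g' = -0.466 → ψ₂ = 0.355
Converged at ψ₂ = 0.355.
  acetaldehyde: x = 0.132, y = 0.224
  isopentane: x = 0.523, y = 0.721
  n-heptane: x = 0.344, y = 0.055

V/F (drum 2) = 0.355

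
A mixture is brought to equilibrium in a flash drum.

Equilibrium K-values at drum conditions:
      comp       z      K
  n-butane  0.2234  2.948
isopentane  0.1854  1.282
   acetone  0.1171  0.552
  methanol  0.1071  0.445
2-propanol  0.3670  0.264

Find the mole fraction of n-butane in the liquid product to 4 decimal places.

Newton iteration, ψ⁰ = 0.4:
  ψ = 0.4000: g = -0.23155, g' = -0.7684 → ψ = 0.0987
  ψ = 0.0987: g = 0.00686, g' = -0.9042 → ψ = 0.1063
Converged at ψ = 0.1063.
Compositions from xᵢ = zᵢ/(1+ψ(Kᵢ−1)), yᵢ = Kᵢxᵢ:
  n-butane: x = 0.1851, y = 0.5456
  isopentane: x = 0.1800, y = 0.2308
  acetone: x = 0.1230, y = 0.0679
  methanol: x = 0.1138, y = 0.0506
  2-propanol: x = 0.3981, y = 0.1051

x_n-butane = 0.1851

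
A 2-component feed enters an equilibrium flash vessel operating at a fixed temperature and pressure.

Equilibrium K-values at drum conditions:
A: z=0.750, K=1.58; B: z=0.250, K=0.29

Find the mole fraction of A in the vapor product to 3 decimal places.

Rachford–Rice: g(ψ) = Σ zᵢ(Kᵢ−1)/(1+ψ(Kᵢ−1)) = 0.
Feasibility: ΣzᵢKᵢ = 1.258, Σzᵢ/Kᵢ = 1.337 — both > 1, two phases present.
Newton–Raphson from ψ = 0.5:
  ψ = 0.500: g = 0.0620, g' = -0.455 → ψ = 0.636
  ψ = 0.636: g = -0.0061, g' = -0.554 → ψ = 0.625
Converged at ψ = 0.625.
Compositions from xᵢ = zᵢ/(1+ψ(Kᵢ−1)), yᵢ = Kᵢxᵢ:
  A: x = 0.550, y = 0.870
  B: x = 0.450, y = 0.130

y_A = 0.870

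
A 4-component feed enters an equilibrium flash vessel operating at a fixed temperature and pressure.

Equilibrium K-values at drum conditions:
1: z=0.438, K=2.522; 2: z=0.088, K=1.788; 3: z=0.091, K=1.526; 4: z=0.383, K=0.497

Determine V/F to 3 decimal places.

Rachford–Rice: g(V/F) = Σ zᵢ(Kᵢ−1)/(1+V/F(Kᵢ−1)) = 0.
Feasibility: ΣzᵢKᵢ = 1.591, Σzᵢ/Kᵢ = 1.053 — both > 1, two phases present.
Newton iteration, V/F⁰ = 0.5:
  V/F = 0.500: g = 0.2088, g' = -0.544 → V/F = 0.884
  V/F = 0.884: g = 0.0110, g' = -0.529 → V/F = 0.905
  V/F = 0.905: g = -0.0001, g' = -0.536 → V/F = 0.904
Converged at V/F = 0.904.

V/F = 0.904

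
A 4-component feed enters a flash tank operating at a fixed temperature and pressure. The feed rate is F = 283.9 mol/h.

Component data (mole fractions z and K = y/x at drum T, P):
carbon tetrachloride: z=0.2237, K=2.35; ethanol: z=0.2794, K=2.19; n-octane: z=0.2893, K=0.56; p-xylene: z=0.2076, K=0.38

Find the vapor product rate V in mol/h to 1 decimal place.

Material balance + equilibrium reduce to Σ zᵢ(Kᵢ−1)/(1+β(Kᵢ−1)) = 0.
g(0) = ΣzᵢKᵢ − 1 = 0.3785 and g(1) = 1 − Σzᵢ/Kᵢ = -0.2857, so a root lies in (0, 1).
Newton–Raphson from β = 0.5:
  β = 0.5000: g = 0.03902, g' = -0.5605 → β = 0.5696
  β = 0.5696: g = 0.00003, g' = -0.5613 → β = 0.5697
Converged at β = 0.5697.
Then V = β·F = 0.5697·283.9 = 161.7 mol/h and L = F − V = 122.2 mol/h.

V = 161.7 mol/h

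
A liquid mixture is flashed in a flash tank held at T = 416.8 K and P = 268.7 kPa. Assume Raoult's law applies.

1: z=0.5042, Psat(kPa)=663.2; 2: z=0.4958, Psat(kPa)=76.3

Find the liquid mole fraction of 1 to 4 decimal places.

x_1 = 0.3278

Raoult's law: Kᵢ = Pᵢˢᵃᵗ/P = Pᵢˢᵃᵗ/268.7.
  K_1 = 663.2/268.7 = 2.468180, K_2 = 76.3/268.7 = 0.283960
Material balance + equilibrium reduce to Σ zᵢ(Kᵢ−1)/(1+ψ(Kᵢ−1)) = 0.
g(0) = ΣzᵢKᵢ − 1 = 0.3852 and g(1) = 1 − Σzᵢ/Kᵢ = -0.9503, so a root lies in (0, 1).
Newton–Raphson from ψ = 0.3:
  ψ = 0.3000: g = 0.06177, g' = -0.9361 → ψ = 0.3660
  ψ = 0.3660: g = 0.00044, g' = -0.9267 → ψ = 0.3665
Converged at ψ = 0.3665.
Compositions from xᵢ = zᵢ/(1+ψ(Kᵢ−1)), yᵢ = Kᵢxᵢ:
  1: x = 0.3278, y = 0.8091
  2: x = 0.6722, y = 0.1909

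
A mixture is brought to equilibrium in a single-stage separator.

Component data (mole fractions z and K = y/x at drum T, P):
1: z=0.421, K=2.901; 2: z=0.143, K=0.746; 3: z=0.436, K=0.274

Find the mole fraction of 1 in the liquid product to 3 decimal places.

Material balance + equilibrium reduce to Σ zᵢ(Kᵢ−1)/(1+ψ(Kᵢ−1)) = 0.
g(0) = ΣzᵢKᵢ − 1 = 0.447 and g(1) = 1 − Σzᵢ/Kᵢ = -0.928, so a root lies in (0, 1).
Newton iteration, ψ⁰ = 0.5:
  ψ = 0.500: g = -0.1282, g' = -0.978 → ψ = 0.369
  ψ = 0.369: g = -0.0020, g' = -0.966 → ψ = 0.367
Converged at ψ = 0.367.
Compositions from xᵢ = zᵢ/(1+ψ(Kᵢ−1)), yᵢ = Kᵢxᵢ:
  1: x = 0.248, y = 0.720
  2: x = 0.158, y = 0.118
  3: x = 0.594, y = 0.163

x_1 = 0.248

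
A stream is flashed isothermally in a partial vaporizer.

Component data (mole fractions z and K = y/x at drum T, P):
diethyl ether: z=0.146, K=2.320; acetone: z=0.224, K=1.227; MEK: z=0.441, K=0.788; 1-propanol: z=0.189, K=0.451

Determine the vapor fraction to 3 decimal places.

ψ = 0.151

Let ψ = V/F and solve Σ zᵢ(Kᵢ−1)/(1+ψ(Kᵢ−1)) = 0.
Check two-phase: ΣzᵢKᵢ = 1.046 > 1 and Σzᵢ/Kᵢ = 1.224 > 1, so g(0) = 0.046 > 0 and g(1) = -0.224 < 0.
Iterate (Newton) starting at ψ = 0.5:
  ψ = 0.500: g = -0.0858, g' = -0.235 → ψ = 0.134
  ψ = 0.134: g = 0.0048, g' = -0.282 → ψ = 0.151
Converged at ψ = 0.151.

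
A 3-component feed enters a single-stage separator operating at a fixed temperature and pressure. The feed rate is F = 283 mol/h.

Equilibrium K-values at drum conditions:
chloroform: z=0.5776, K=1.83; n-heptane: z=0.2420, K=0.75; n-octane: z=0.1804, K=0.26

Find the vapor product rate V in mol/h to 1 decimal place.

V = 174.5 mol/h

Rachford–Rice: g(V/F) = Σ zᵢ(Kᵢ−1)/(1+V/F(Kᵢ−1)) = 0.
Check two-phase: ΣzᵢKᵢ = 1.2854 > 1 and Σzᵢ/Kᵢ = 1.3321 > 1, so g(0) = 0.2854 > 0 and g(1) = -0.3321 < 0.
Newton iteration, V/F⁰ = 0.5:
  V/F = 0.5000: g = 0.05776, g' = -0.4674 → V/F = 0.6236
  V/F = 0.6236: g = -0.00365, g' = -0.5346 → V/F = 0.6168
  V/F = 0.6168: g = -0.00002, g' = -0.5295 → V/F = 0.6167
Converged at V/F = 0.6167.
Then V = V/F·F = 0.6167·283 = 174.5 mol/h and L = F − V = 108.5 mol/h.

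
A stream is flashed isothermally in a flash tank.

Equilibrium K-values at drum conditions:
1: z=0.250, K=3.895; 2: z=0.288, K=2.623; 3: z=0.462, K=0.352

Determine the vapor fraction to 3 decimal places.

ψ = 0.611

Rachford–Rice: g(ψ) = Σ zᵢ(Kᵢ−1)/(1+ψ(Kᵢ−1)) = 0.
g(0) = ΣzᵢKᵢ − 1 = 0.892 and g(1) = 1 − Σzᵢ/Kᵢ = -0.486, so a root lies in (0, 1).
Newton iteration, ψ⁰ = 0.5:
  ψ = 0.500: g = 0.1109, g' = -1.005 → ψ = 0.610
  ψ = 0.610: g = 0.0012, g' = -0.996 → ψ = 0.611
Converged at ψ = 0.611.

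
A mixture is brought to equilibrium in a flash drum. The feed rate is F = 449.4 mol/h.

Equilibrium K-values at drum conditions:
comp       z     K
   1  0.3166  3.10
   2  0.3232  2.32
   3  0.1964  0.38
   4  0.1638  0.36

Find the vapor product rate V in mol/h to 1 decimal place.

Newton–Raphson from ψ = 0.5:
  ψ = 0.5000: g = 0.25068, g' = -0.8403 → ψ = 0.7983
  ψ = 0.7983: g = 0.00066, g' = -0.9049 → ψ = 0.7991
Converged at ψ = 0.7991.
Then V = ψ·F = 0.7991·449.4 = 359.1 mol/h and L = F − V = 90.3 mol/h.

V = 359.1 mol/h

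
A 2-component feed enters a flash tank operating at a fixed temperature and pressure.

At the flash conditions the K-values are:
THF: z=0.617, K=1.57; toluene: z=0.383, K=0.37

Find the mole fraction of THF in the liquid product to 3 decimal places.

x_THF = 0.525

Binary case is linear: z₁(K₁−1)(1+V/F(K₂−1)) + z₂(K₂−1)(1+V/F(K₁−1)) = 0
⇒ V/F = [z₁(K₁−1)+z₂(K₂−1)] / [−(K₁−1)(K₂−1)] = 0.1104/0.3591 = 0.307
Compositions from xᵢ = zᵢ/(1+V/F(Kᵢ−1)), yᵢ = Kᵢxᵢ:
  THF: x = 0.525, y = 0.824
  toluene: x = 0.475, y = 0.176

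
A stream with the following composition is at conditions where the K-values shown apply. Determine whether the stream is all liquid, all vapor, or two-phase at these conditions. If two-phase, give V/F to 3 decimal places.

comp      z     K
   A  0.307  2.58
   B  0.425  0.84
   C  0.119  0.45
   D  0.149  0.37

ΣzᵢKᵢ = 1.258; Σzᵢ/Kᵢ = 1.292.
Both exceed 1, so a two-phase solution exists.
Let ψ = V/F and solve Σ zᵢ(Kᵢ−1)/(1+ψ(Kᵢ−1)) = 0.
Iterate (Newton) starting at ψ = 0.51:
  ψ = 0.510: g = -0.0347, g' = -0.446 → ψ = 0.432
  ψ = 0.432: g = 0.0003, g' = -0.457 → ψ = 0.433
Converged at ψ = 0.433.

two-phase, V/F = 0.433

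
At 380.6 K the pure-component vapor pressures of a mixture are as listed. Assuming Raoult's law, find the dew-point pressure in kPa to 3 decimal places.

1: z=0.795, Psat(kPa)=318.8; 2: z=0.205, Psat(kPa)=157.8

Pdew = 263.655 kPa

At the dew point ψ → 1, so Σzᵢ/Kᵢ = 1 with Kᵢ = Pᵢˢᵃᵗ/P ⇒ 1/P = Σzᵢ/Pᵢˢᵃᵗ.
1/P = 0.795/318.8 + 0.205/157.8 = 0.003793 ⇒ P = 263.655 kPa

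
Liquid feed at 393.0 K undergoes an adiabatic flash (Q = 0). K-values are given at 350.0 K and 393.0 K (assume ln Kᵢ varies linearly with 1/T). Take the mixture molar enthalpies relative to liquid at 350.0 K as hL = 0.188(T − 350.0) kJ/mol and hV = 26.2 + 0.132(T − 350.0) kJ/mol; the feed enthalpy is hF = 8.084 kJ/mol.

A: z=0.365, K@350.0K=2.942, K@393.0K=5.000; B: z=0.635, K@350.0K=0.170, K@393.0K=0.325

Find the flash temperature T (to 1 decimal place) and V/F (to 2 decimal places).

Adiabatic flash: solve Rachford–Rice at each trial T, then check hF = ψ·hV(T) + (1−ψ)·hL(T).
  T = 350.0 K: K = (2.942, 0.170), RR gives ψ = 0.113, H_out = 2.955 kJ/mol
  T = 393.0 K: K = (5.000, 0.325), RR gives ψ = 0.382, H_out = 17.172 kJ/mol
  T = 371.5 K: K = (3.895, 0.240), RR gives ψ = 0.261, H_out = 10.555 kJ/mol
  T = 360.8 K: K = (3.401, 0.203), RR gives ψ = 0.194, H_out = 6.984 kJ/mol
  T = 366.1 K: K = (3.641, 0.221), RR gives ψ = 0.228, H_out = 8.791 kJ/mol
  T = 363.5 K: K = (3.522, 0.212), RR gives ψ = 0.211, H_out = 7.915 kJ/mol
  T = 364.8 K: K = (3.581, 0.216), RR gives ψ = 0.220, H_out = 8.356 kJ/mol
Linear interpolation between T = 363.5 (H_out = 7.915) and T = 364.8 (H_out = 8.356) on hF = 8.084 gives T ≈ 364.0 K, at which ψ = 0.21.

T = 364.0 K, V/F = 0.21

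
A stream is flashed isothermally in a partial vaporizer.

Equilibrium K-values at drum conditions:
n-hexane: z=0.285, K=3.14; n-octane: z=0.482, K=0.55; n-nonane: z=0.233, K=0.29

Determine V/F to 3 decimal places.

Material balance + equilibrium reduce to Σ zᵢ(Kᵢ−1)/(1+V/F(Kᵢ−1)) = 0.
Feasibility: ΣzᵢKᵢ = 1.228, Σzᵢ/Kᵢ = 1.771 — both > 1, two phases present.
Newton iteration, V/F⁰ = 0.38:
  V/F = 0.380: g = -0.1518, g' = -0.759 → V/F = 0.180
  V/F = 0.180: g = 0.0146, g' = -0.950 → V/F = 0.195
  V/F = 0.195: g = 0.0002, g' = -0.925 → V/F = 0.196
Converged at V/F = 0.196.

V/F = 0.196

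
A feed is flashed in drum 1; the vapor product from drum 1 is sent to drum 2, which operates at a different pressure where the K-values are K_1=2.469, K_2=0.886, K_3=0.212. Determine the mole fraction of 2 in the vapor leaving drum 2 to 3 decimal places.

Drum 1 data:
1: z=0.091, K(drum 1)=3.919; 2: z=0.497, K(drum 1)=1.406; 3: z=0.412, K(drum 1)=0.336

Drum 1:
Rachford–Rice: g(ψ₁) = Σ zᵢ(Kᵢ−1)/(1+ψ₁(Kᵢ−1)) = 0.
Check two-phase: ΣzᵢKᵢ = 1.194 > 1 and Σzᵢ/Kᵢ = 1.603 > 1, so g(0) = 0.194 > 0 and g(1) = -0.603 < 0.
Newton–Raphson from ψ₁ = 0.6:
  ψ₁ = 0.600: g = -0.1959, g' = -0.657 → ψ₁ = 0.302
  ψ₁ = 0.302: g = -0.0212, g' = -0.568 → ψ₁ = 0.265
Converged at ψ₁ = 0.265.
Drum-1 compositions:
  1: x = 0.051, y = 0.201
  2: x = 0.449, y = 0.631
  3: x = 0.500, y = 0.168
Drum-2 feed = drum-1 vapor: z₂ = (0.2011, 0.6309, 0.1680).
Drum 2:
Newton iteration, ψ₂⁰ = 0.53:
  ψ₂ = 0.530: g = -0.1378, g' = -0.454 → ψ₂ = 0.227
  ψ₂ = 0.227: g = -0.0133, g' = -0.407 → ψ₂ = 0.194
Converged at ψ₂ = 0.194.
  1: x = 0.156, y = 0.386
  2: x = 0.645, y = 0.572
  3: x = 0.198, y = 0.042

y_2 (drum 2) = 0.572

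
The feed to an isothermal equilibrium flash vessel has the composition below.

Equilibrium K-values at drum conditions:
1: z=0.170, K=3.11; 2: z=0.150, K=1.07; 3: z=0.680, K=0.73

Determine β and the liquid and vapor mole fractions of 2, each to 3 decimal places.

Rachford–Rice: g(β) = Σ zᵢ(Kᵢ−1)/(1+β(Kᵢ−1)) = 0.
g(0) = ΣzᵢKᵢ − 1 = 0.186 and g(1) = 1 − Σzᵢ/Kᵢ = -0.126, so a root lies in (0, 1).
Newton iteration, β⁰ = 0.5:
  β = 0.500: g = -0.0276, g' = -0.246 → β = 0.388
  β = 0.388: g = 0.0024, g' = -0.291 → β = 0.396
Converged at β = 0.396.
Compositions from xᵢ = zᵢ/(1+β(Kᵢ−1)), yᵢ = Kᵢxᵢ:
  1: x = 0.093, y = 0.288
  2: x = 0.146, y = 0.156
  3: x = 0.761, y = 0.556

β = 0.396, x_2 = 0.146, y_2 = 0.156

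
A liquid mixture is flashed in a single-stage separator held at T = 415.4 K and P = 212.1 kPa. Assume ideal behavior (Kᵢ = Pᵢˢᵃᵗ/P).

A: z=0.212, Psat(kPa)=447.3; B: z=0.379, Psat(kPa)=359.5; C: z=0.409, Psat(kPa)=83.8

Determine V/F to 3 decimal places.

Raoult's law: Kᵢ = Pᵢˢᵃᵗ/P = Pᵢˢᵃᵗ/212.1.
  K_A = 447.3/212.1 = 2.10891, K_B = 359.5/212.1 = 1.69496, K_C = 83.8/212.1 = 0.39510
Rachford–Rice: g(V/F) = Σ zᵢ(Kᵢ−1)/(1+V/F(Kᵢ−1)) = 0.
g(0) = ΣzᵢKᵢ − 1 = 0.251 and g(1) = 1 − Σzᵢ/Kᵢ = -0.359, so a root lies in (0, 1).
Iterate (Newton) starting at V/F = 0.68:
  V/F = 0.680: g = -0.1074, g' = -0.601 → V/F = 0.501
  V/F = 0.501: g = -0.0087, g' = -0.517 → V/F = 0.485
  V/F = 0.485: g = -0.0000, g' = -0.512 → V/F = 0.484
Converged at V/F = 0.484.

V/F = 0.484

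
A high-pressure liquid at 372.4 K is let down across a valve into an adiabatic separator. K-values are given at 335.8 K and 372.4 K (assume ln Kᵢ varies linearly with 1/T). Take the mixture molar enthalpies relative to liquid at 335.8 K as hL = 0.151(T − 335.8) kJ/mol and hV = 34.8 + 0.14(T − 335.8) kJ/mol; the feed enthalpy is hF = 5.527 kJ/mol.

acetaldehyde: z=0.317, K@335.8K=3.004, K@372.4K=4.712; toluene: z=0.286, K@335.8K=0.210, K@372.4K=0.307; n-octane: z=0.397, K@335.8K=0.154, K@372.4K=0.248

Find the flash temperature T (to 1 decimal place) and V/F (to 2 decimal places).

Adiabatic flash: solve Rachford–Rice at each trial T, then check hF = ψ·hV(T) + (1−ψ)·hL(T).
  T = 335.8 K: K = (3.004, 0.210, 0.154), RR gives ψ = 0.045, H_out = 1.550 kJ/mol
  T = 372.4 K: K = (4.712, 0.307, 0.248), RR gives ψ = 0.252, H_out = 14.185 kJ/mol
  T = 354.1 K: K = (3.806, 0.256, 0.198), RR gives ψ = 0.164, H_out = 8.444 kJ/mol
  T = 345.0 K: K = (3.394, 0.233, 0.175), RR gives ψ = 0.111, H_out = 5.227 kJ/mol
  T = 349.6 K: K = (3.599, 0.245, 0.186), RR gives ψ = 0.139, H_out = 6.895 kJ/mol
  T = 347.3 K: K = (3.496, 0.239, 0.181), RR gives ψ = 0.125, H_out = 6.073 kJ/mol
Linear interpolation between T = 345.0 (H_out = 5.227) and T = 347.3 (H_out = 6.073) on hF = 5.527 gives T ≈ 345.8 K, at which ψ = 0.12.

T = 345.8 K, V/F = 0.12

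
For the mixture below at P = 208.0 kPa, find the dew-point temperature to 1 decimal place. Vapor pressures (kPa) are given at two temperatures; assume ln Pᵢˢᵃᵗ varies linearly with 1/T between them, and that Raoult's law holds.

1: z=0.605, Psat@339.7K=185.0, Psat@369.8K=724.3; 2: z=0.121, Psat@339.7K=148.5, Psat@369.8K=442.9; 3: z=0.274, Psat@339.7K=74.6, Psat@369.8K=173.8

Dew-point temperature: Σzᵢ·P/Pᵢˢᵃᵗ(T) = 1. Interpolate ln Pᵢˢᵃᵗ = aᵢ + bᵢ/T.
  T = 339.7 K: ΣzᵢP/Pᵢˢᵃᵗ = 1.6137
  T = 369.8 K: ΣzᵢP/Pᵢˢᵃᵗ = 0.5585
  T = 354.8 K: ΣzᵢP/Pᵢˢᵃᵗ = 0.9199
  T = 347.2 K: ΣzᵢP/Pᵢˢᵃᵗ = 1.2107
  T = 351.0 K: ΣzᵢP/Pᵢˢᵃᵗ = 1.0532
  T = 352.9 K: ΣzᵢP/Pᵢˢᵃᵗ = 0.9838
  T = 351.9 K: ΣzᵢP/Pᵢˢᵃᵗ = 1.0196
Interpolating between 351.9 K and 352.9 K gives T ≈ 352.4 K.

T = 352.4 K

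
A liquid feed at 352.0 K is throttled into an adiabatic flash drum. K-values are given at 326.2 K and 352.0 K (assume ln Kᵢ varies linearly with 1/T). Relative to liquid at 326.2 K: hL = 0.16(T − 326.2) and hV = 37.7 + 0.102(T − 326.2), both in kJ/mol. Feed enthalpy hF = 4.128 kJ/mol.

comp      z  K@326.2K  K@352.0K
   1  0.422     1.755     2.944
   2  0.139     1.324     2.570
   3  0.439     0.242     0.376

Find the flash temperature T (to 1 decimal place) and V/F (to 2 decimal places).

T = 327.3 K, V/F = 0.11

Adiabatic flash: solve Rachford–Rice at each trial T, then check hF = ψ·hV(T) + (1−ψ)·hL(T).
  T = 326.2 K: K = (1.755, 1.324, 0.242), RR gives ψ = 0.061, H_out = 2.289 kJ/mol
  T = 352.0 K: K = (2.944, 2.570, 0.376), RR gives ψ = 0.661, H_out = 28.053 kJ/mol
  T = 339.1 K: K = (2.296, 1.868, 0.304), RR gives ψ = 0.434, H_out = 18.100 kJ/mol
  T = 332.6 K: K = (2.010, 1.576, 0.272), RR gives ψ = 0.279, H_out = 11.455 kJ/mol
  T = 329.4 K: K = (1.880, 1.446, 0.257), RR gives ψ = 0.182, H_out = 7.327 kJ/mol
  T = 327.8 K: K = (1.817, 1.384, 0.249), RR gives ψ = 0.125, H_out = 4.945 kJ/mol
Linear interpolation between T = 326.2 (H_out = 2.289) and T = 327.8 (H_out = 4.945) on hF = 4.128 gives T ≈ 327.3 K, at which ψ = 0.11.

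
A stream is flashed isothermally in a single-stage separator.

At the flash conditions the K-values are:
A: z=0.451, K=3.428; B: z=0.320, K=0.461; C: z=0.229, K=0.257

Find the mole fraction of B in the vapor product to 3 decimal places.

Rachford–Rice: g(β) = Σ zᵢ(Kᵢ−1)/(1+β(Kᵢ−1)) = 0.
Check two-phase: ΣzᵢKᵢ = 1.752 > 1 and Σzᵢ/Kᵢ = 1.717 > 1, so g(0) = 0.752 > 0 and g(1) = -0.717 < 0.
Newton iteration, β⁰ = 0.5:
  β = 0.500: g = -0.0122, g' = -1.037 → β = 0.488
Converged at β = 0.488.
Compositions from xᵢ = zᵢ/(1+β(Kᵢ−1)), yᵢ = Kᵢxᵢ:
  A: x = 0.206, y = 0.707
  B: x = 0.434, y = 0.200
  C: x = 0.359, y = 0.092

y_B = 0.200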